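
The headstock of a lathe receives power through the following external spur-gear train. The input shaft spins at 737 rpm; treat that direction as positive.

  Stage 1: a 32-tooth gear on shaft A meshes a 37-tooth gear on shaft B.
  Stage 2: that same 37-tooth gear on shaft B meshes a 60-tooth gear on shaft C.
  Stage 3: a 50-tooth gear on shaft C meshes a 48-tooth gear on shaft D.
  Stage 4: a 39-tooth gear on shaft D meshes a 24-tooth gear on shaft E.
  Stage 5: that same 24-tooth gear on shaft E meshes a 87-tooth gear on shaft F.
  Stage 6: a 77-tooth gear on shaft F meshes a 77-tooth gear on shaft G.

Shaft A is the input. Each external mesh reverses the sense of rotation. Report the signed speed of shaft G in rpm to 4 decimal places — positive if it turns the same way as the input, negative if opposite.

Stage 1 [32T→37T]: ω = 737.0000×32/37 = 637.4054 rpm, dir flips to −; running = −637.4054
Stage 2 [37T→60T]: ω = 637.4054×37/60 = 393.0667 rpm, dir flips to +; running = +393.0667
Stage 3 [50T→48T]: ω = 393.0667×50/48 = 409.4444 rpm, dir flips to −; running = −409.4444
Stage 4 [39T→24T]: ω = 409.4444×39/24 = 665.3472 rpm, dir flips to +; running = +665.3472
Stage 5 [24T→87T]: ω = 665.3472×24/87 = 183.5441 rpm, dir flips to −; running = −183.5441
Stage 6 [77T→77T]: ω = 183.5441×77/77 = 183.5441 rpm, dir flips to +; running = +183.5441

+183.5441 rpm (same as input, |ω| = 183.5441 rpm)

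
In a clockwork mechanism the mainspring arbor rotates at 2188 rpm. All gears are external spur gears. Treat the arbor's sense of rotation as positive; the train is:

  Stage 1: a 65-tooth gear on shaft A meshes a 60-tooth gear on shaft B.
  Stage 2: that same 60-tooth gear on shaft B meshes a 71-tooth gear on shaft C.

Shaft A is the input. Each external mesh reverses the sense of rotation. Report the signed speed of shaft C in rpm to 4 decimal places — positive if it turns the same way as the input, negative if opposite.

Stage 1 [65T→60T]: ω = 2188.0000×65/60 = 2370.3333 rpm, dir flips to −; running = −2370.3333
Stage 2 [60T→71T]: ω = 2370.3333×60/71 = 2003.0986 rpm, dir flips to +; running = +2003.0986

+2003.0986 rpm (same as input, |ω| = 2003.0986 rpm)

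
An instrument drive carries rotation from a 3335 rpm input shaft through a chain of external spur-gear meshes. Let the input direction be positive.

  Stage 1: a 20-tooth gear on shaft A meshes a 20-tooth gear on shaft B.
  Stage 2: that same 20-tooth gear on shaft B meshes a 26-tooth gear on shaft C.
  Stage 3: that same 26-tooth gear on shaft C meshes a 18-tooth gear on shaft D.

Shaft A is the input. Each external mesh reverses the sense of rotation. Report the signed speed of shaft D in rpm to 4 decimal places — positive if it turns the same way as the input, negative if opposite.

Stage 1 [20T→20T]: ω = 3335.0000×20/20 = 3335.0000 rpm, dir flips to −; running = −3335.0000
Stage 2 [20T→26T]: ω = 3335.0000×20/26 = 2565.3846 rpm, dir flips to +; running = +2565.3846
Stage 3 [26T→18T]: ω = 2565.3846×26/18 = 3705.5556 rpm, dir flips to −; running = −3705.5556

-3705.5556 rpm (opposite to input, |ω| = 3705.5556 rpm)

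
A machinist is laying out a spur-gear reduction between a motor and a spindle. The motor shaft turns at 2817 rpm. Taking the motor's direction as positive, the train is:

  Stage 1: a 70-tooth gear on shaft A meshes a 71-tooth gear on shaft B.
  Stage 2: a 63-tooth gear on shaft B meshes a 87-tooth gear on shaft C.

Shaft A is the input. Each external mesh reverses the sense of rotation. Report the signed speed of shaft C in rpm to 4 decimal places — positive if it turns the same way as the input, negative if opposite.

Stage 1 [70T→71T]: ω = 2817.0000×70/71 = 2777.3239 rpm, dir flips to −; running = −2777.3239
Stage 2 [63T→87T]: ω = 2777.3239×63/87 = 2011.1656 rpm, dir flips to +; running = +2011.1656

+2011.1656 rpm (same as input, |ω| = 2011.1656 rpm)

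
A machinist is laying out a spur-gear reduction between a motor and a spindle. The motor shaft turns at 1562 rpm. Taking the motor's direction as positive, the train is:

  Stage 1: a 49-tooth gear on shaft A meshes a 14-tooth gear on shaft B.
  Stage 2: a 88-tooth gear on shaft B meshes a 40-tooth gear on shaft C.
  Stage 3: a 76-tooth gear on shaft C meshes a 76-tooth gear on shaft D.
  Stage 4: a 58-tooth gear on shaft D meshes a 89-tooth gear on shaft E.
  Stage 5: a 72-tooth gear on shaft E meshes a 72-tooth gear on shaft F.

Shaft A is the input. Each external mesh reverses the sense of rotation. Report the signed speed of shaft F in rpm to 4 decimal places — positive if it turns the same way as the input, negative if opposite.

-7838.0809 rpm (opposite to input, |ω| = 7838.0809 rpm)

Stage 1 [49T→14T]: ω = 1562.0000×49/14 = 5467.0000 rpm, dir flips to −; running = −5467.0000
Stage 2 [88T→40T]: ω = 5467.0000×88/40 = 12027.4000 rpm, dir flips to +; running = +12027.4000
Stage 3 [76T→76T]: ω = 12027.4000×76/76 = 12027.4000 rpm, dir flips to −; running = −12027.4000
Stage 4 [58T→89T]: ω = 12027.4000×58/89 = 7838.0809 rpm, dir flips to +; running = +7838.0809
Stage 5 [72T→72T]: ω = 7838.0809×72/72 = 7838.0809 rpm, dir flips to −; running = −7838.0809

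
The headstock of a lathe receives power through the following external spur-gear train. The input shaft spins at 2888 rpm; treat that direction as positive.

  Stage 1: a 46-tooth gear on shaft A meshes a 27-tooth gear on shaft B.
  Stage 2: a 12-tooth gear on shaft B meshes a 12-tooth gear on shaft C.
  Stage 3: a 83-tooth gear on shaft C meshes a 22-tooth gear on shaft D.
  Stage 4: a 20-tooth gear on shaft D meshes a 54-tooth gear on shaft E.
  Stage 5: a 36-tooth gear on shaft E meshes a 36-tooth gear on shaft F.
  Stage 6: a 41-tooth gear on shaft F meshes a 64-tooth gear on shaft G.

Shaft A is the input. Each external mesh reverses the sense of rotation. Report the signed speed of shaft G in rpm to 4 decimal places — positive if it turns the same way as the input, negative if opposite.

Stage 1 [46T→27T]: ω = 2888.0000×46/27 = 4920.2963 rpm, dir flips to −; running = −4920.2963
Stage 2 [12T→12T]: ω = 4920.2963×12/12 = 4920.2963 rpm, dir flips to +; running = +4920.2963
Stage 3 [83T→22T]: ω = 4920.2963×83/22 = 18562.9360 rpm, dir flips to −; running = −18562.9360
Stage 4 [20T→54T]: ω = 18562.9360×20/54 = 6875.1615 rpm, dir flips to +; running = +6875.1615
Stage 5 [36T→36T]: ω = 6875.1615×36/36 = 6875.1615 rpm, dir flips to −; running = −6875.1615
Stage 6 [41T→64T]: ω = 6875.1615×41/64 = 4404.4003 rpm, dir flips to +; running = +4404.4003

+4404.4003 rpm (same as input, |ω| = 4404.4003 rpm)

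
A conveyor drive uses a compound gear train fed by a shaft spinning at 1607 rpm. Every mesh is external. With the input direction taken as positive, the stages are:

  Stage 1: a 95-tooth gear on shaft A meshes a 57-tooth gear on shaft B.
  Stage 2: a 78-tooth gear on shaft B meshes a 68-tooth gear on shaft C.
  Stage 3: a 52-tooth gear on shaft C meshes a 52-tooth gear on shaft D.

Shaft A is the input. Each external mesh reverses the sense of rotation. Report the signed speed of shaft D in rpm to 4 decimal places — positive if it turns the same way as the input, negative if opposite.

-3072.2059 rpm (opposite to input, |ω| = 3072.2059 rpm)

Stage 1 [95T→57T]: ω = 1607.0000×95/57 = 2678.3333 rpm, dir flips to −; running = −2678.3333
Stage 2 [78T→68T]: ω = 2678.3333×78/68 = 3072.2059 rpm, dir flips to +; running = +3072.2059
Stage 3 [52T→52T]: ω = 3072.2059×52/52 = 3072.2059 rpm, dir flips to −; running = −3072.2059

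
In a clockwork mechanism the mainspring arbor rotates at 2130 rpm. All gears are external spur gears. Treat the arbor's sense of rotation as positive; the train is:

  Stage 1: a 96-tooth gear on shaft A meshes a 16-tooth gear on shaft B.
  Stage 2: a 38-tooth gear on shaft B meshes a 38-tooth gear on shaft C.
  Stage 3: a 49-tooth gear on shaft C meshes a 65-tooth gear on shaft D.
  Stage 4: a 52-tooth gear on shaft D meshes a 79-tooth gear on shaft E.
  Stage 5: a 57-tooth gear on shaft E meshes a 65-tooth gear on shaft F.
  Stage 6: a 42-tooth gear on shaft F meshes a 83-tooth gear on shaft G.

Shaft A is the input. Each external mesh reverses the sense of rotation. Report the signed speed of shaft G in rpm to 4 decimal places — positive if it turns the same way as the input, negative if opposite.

Stage 1 [96T→16T]: ω = 2130.0000×96/16 = 12780.0000 rpm, dir flips to −; running = −12780.0000
Stage 2 [38T→38T]: ω = 12780.0000×38/38 = 12780.0000 rpm, dir flips to +; running = +12780.0000
Stage 3 [49T→65T]: ω = 12780.0000×49/65 = 9634.1538 rpm, dir flips to −; running = −9634.1538
Stage 4 [52T→79T]: ω = 9634.1538×52/79 = 6341.4684 rpm, dir flips to +; running = +6341.4684
Stage 5 [57T→65T]: ω = 6341.4684×57/65 = 5560.9799 rpm, dir flips to −; running = −5560.9799
Stage 6 [42T→83T]: ω = 5560.9799×42/83 = 2813.9898 rpm, dir flips to +; running = +2813.9898

+2813.9898 rpm (same as input, |ω| = 2813.9898 rpm)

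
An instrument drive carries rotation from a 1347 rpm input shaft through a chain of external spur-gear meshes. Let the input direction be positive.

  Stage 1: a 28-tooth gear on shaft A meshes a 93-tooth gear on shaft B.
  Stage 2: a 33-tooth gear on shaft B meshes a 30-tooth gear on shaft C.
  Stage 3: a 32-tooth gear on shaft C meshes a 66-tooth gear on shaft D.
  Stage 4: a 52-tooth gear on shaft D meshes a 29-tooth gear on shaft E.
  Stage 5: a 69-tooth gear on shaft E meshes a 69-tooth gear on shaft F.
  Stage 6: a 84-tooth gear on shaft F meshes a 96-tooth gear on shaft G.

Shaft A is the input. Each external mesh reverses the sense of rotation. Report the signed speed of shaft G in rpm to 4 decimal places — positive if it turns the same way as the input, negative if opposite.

Stage 1 [28T→93T]: ω = 1347.0000×28/93 = 405.5484 rpm, dir flips to −; running = −405.5484
Stage 2 [33T→30T]: ω = 405.5484×33/30 = 446.1032 rpm, dir flips to +; running = +446.1032
Stage 3 [32T→66T]: ω = 446.1032×32/66 = 216.2925 rpm, dir flips to −; running = −216.2925
Stage 4 [52T→29T]: ω = 216.2925×52/29 = 387.8348 rpm, dir flips to +; running = +387.8348
Stage 5 [69T→69T]: ω = 387.8348×69/69 = 387.8348 rpm, dir flips to −; running = −387.8348
Stage 6 [84T→96T]: ω = 387.8348×84/96 = 339.3554 rpm, dir flips to +; running = +339.3554

+339.3554 rpm (same as input, |ω| = 339.3554 rpm)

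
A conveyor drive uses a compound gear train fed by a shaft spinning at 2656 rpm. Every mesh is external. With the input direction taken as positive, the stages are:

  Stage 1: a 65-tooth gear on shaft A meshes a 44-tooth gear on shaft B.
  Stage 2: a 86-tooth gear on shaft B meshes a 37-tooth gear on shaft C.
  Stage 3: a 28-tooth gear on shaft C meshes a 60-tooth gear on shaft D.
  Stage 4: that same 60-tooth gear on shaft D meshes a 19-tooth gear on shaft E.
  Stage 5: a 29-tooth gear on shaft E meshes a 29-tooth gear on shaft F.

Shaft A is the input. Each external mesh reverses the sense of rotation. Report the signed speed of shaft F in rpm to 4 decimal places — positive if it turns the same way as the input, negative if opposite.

Stage 1 [65T→44T]: ω = 2656.0000×65/44 = 3923.6364 rpm, dir flips to −; running = −3923.6364
Stage 2 [86T→37T]: ω = 3923.6364×86/37 = 9119.8034 rpm, dir flips to +; running = +9119.8034
Stage 3 [28T→60T]: ω = 9119.8034×28/60 = 4255.9083 rpm, dir flips to −; running = −4255.9083
Stage 4 [60T→19T]: ω = 4255.9083×60/19 = 13439.7103 rpm, dir flips to +; running = +13439.7103
Stage 5 [29T→29T]: ω = 13439.7103×29/29 = 13439.7103 rpm, dir flips to −; running = −13439.7103

-13439.7103 rpm (opposite to input, |ω| = 13439.7103 rpm)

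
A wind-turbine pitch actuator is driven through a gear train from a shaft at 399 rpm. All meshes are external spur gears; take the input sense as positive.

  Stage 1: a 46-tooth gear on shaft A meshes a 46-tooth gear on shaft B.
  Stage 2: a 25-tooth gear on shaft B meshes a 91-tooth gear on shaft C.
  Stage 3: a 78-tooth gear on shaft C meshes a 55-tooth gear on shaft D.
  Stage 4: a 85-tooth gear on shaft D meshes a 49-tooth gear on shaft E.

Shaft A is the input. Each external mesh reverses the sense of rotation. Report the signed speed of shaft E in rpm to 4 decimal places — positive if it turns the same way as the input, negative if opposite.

Stage 1 [46T→46T]: ω = 399.0000×46/46 = 399.0000 rpm, dir flips to −; running = −399.0000
Stage 2 [25T→91T]: ω = 399.0000×25/91 = 109.6154 rpm, dir flips to +; running = +109.6154
Stage 3 [78T→55T]: ω = 109.6154×78/55 = 155.4545 rpm, dir flips to −; running = −155.4545
Stage 4 [85T→49T]: ω = 155.4545×85/49 = 269.6660 rpm, dir flips to +; running = +269.6660

+269.6660 rpm (same as input, |ω| = 269.6660 rpm)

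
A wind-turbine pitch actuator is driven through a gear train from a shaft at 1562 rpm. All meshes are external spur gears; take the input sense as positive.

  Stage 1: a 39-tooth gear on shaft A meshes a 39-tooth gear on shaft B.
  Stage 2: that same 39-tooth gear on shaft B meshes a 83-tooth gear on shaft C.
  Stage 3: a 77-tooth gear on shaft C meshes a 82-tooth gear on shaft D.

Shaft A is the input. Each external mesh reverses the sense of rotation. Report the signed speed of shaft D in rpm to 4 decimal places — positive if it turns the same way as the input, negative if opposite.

-689.1986 rpm (opposite to input, |ω| = 689.1986 rpm)

Stage 1 [39T→39T]: ω = 1562.0000×39/39 = 1562.0000 rpm, dir flips to −; running = −1562.0000
Stage 2 [39T→83T]: ω = 1562.0000×39/83 = 733.9518 rpm, dir flips to +; running = +733.9518
Stage 3 [77T→82T]: ω = 733.9518×77/82 = 689.1986 rpm, dir flips to −; running = −689.1986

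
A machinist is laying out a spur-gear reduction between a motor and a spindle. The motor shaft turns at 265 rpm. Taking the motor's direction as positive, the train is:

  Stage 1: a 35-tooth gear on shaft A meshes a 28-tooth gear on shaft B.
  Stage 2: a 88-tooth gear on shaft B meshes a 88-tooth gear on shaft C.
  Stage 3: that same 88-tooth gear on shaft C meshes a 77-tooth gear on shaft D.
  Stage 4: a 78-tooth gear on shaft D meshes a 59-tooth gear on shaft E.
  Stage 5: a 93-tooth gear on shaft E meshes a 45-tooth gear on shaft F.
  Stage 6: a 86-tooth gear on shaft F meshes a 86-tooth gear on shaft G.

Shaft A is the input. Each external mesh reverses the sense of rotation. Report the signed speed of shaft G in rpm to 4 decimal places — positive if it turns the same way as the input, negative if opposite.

Stage 1 [35T→28T]: ω = 265.0000×35/28 = 331.2500 rpm, dir flips to −; running = −331.2500
Stage 2 [88T→88T]: ω = 331.2500×88/88 = 331.2500 rpm, dir flips to +; running = +331.2500
Stage 3 [88T→77T]: ω = 331.2500×88/77 = 378.5714 rpm, dir flips to −; running = −378.5714
Stage 4 [78T→59T]: ω = 378.5714×78/59 = 500.4843 rpm, dir flips to +; running = +500.4843
Stage 5 [93T→45T]: ω = 500.4843×93/45 = 1034.3341 rpm, dir flips to −; running = −1034.3341
Stage 6 [86T→86T]: ω = 1034.3341×86/86 = 1034.3341 rpm, dir flips to +; running = +1034.3341

+1034.3341 rpm (same as input, |ω| = 1034.3341 rpm)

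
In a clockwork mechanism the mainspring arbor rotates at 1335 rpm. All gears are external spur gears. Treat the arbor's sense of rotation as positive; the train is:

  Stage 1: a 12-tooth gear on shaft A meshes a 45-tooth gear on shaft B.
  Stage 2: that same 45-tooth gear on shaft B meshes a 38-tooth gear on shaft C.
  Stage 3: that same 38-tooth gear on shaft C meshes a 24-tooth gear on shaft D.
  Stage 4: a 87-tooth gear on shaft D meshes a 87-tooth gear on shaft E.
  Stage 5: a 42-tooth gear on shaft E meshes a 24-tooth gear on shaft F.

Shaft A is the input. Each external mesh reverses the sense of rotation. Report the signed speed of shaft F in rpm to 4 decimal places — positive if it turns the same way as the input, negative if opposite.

Stage 1 [12T→45T]: ω = 1335.0000×12/45 = 356.0000 rpm, dir flips to −; running = −356.0000
Stage 2 [45T→38T]: ω = 356.0000×45/38 = 421.5789 rpm, dir flips to +; running = +421.5789
Stage 3 [38T→24T]: ω = 421.5789×38/24 = 667.5000 rpm, dir flips to −; running = −667.5000
Stage 4 [87T→87T]: ω = 667.5000×87/87 = 667.5000 rpm, dir flips to +; running = +667.5000
Stage 5 [42T→24T]: ω = 667.5000×42/24 = 1168.1250 rpm, dir flips to −; running = −1168.1250

-1168.1250 rpm (opposite to input, |ω| = 1168.1250 rpm)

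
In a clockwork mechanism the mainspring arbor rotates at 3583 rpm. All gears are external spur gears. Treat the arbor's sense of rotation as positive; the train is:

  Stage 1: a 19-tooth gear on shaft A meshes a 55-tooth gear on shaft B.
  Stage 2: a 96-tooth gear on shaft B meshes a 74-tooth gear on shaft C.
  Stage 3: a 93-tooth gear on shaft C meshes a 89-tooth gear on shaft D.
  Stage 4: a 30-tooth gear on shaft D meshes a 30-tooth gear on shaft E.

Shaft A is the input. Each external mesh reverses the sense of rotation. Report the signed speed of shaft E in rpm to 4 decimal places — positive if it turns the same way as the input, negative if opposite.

+1677.9158 rpm (same as input, |ω| = 1677.9158 rpm)

Stage 1 [19T→55T]: ω = 3583.0000×19/55 = 1237.7636 rpm, dir flips to −; running = −1237.7636
Stage 2 [96T→74T]: ω = 1237.7636×96/74 = 1605.7474 rpm, dir flips to +; running = +1605.7474
Stage 3 [93T→89T]: ω = 1605.7474×93/89 = 1677.9158 rpm, dir flips to −; running = −1677.9158
Stage 4 [30T→30T]: ω = 1677.9158×30/30 = 1677.9158 rpm, dir flips to +; running = +1677.9158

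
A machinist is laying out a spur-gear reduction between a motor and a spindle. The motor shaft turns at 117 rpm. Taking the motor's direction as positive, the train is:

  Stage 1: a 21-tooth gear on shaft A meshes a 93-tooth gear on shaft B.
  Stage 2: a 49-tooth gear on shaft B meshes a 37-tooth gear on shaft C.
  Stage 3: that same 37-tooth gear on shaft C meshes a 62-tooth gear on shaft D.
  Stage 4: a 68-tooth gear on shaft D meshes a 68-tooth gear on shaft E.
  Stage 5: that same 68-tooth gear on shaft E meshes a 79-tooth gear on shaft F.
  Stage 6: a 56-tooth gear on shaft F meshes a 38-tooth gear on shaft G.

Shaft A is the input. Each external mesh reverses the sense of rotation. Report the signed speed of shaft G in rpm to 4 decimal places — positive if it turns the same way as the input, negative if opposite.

Stage 1 [21T→93T]: ω = 117.0000×21/93 = 26.4194 rpm, dir flips to −; running = −26.4194
Stage 2 [49T→37T]: ω = 26.4194×49/37 = 34.9878 rpm, dir flips to +; running = +34.9878
Stage 3 [37T→62T]: ω = 34.9878×37/62 = 20.8798 rpm, dir flips to −; running = −20.8798
Stage 4 [68T→68T]: ω = 20.8798×68/68 = 20.8798 rpm, dir flips to +; running = +20.8798
Stage 5 [68T→79T]: ω = 20.8798×68/79 = 17.9725 rpm, dir flips to −; running = −17.9725
Stage 6 [56T→38T]: ω = 17.9725×56/38 = 26.4858 rpm, dir flips to +; running = +26.4858

+26.4858 rpm (same as input, |ω| = 26.4858 rpm)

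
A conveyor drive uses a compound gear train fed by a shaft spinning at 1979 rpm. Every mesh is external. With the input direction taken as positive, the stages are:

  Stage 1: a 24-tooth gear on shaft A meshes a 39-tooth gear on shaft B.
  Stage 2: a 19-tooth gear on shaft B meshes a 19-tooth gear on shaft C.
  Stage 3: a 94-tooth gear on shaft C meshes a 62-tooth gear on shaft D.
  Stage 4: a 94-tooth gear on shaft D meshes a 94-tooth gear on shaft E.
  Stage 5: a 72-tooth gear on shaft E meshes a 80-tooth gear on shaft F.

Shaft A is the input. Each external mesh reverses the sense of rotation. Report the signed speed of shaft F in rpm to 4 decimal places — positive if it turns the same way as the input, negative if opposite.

Stage 1 [24T→39T]: ω = 1979.0000×24/39 = 1217.8462 rpm, dir flips to −; running = −1217.8462
Stage 2 [19T→19T]: ω = 1217.8462×19/19 = 1217.8462 rpm, dir flips to +; running = +1217.8462
Stage 3 [94T→62T]: ω = 1217.8462×94/62 = 1846.4119 rpm, dir flips to −; running = −1846.4119
Stage 4 [94T→94T]: ω = 1846.4119×94/94 = 1846.4119 rpm, dir flips to +; running = +1846.4119
Stage 5 [72T→80T]: ω = 1846.4119×72/80 = 1661.7707 rpm, dir flips to −; running = −1661.7707

-1661.7707 rpm (opposite to input, |ω| = 1661.7707 rpm)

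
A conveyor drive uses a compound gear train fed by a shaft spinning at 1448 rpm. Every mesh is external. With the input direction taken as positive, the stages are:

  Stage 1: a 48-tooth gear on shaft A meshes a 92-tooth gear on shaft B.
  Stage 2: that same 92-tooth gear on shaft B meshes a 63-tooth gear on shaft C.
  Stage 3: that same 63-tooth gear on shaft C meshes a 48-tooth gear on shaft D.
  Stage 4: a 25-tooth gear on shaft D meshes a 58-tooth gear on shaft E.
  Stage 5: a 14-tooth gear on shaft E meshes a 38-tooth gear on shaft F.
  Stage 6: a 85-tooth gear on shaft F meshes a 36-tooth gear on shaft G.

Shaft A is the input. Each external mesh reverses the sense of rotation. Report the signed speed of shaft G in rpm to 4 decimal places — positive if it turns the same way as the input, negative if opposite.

Stage 1 [48T→92T]: ω = 1448.0000×48/92 = 755.4783 rpm, dir flips to −; running = −755.4783
Stage 2 [92T→63T]: ω = 755.4783×92/63 = 1103.2381 rpm, dir flips to +; running = +1103.2381
Stage 3 [63T→48T]: ω = 1103.2381×63/48 = 1448.0000 rpm, dir flips to −; running = −1448.0000
Stage 4 [25T→58T]: ω = 1448.0000×25/58 = 624.1379 rpm, dir flips to +; running = +624.1379
Stage 5 [14T→38T]: ω = 624.1379×14/38 = 229.9456 rpm, dir flips to −; running = −229.9456
Stage 6 [85T→36T]: ω = 229.9456×85/36 = 542.9270 rpm, dir flips to +; running = +542.9270

+542.9270 rpm (same as input, |ω| = 542.9270 rpm)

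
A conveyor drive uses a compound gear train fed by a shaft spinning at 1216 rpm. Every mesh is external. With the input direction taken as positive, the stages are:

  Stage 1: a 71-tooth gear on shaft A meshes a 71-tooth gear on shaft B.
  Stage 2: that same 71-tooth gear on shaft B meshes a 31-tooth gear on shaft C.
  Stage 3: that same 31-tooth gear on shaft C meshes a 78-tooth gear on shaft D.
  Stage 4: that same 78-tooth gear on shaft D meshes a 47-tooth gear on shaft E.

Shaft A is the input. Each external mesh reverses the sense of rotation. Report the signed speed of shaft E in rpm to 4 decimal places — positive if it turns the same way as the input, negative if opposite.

+1836.9362 rpm (same as input, |ω| = 1836.9362 rpm)

Stage 1 [71T→71T]: ω = 1216.0000×71/71 = 1216.0000 rpm, dir flips to −; running = −1216.0000
Stage 2 [71T→31T]: ω = 1216.0000×71/31 = 2785.0323 rpm, dir flips to +; running = +2785.0323
Stage 3 [31T→78T]: ω = 2785.0323×31/78 = 1106.8718 rpm, dir flips to −; running = −1106.8718
Stage 4 [78T→47T]: ω = 1106.8718×78/47 = 1836.9362 rpm, dir flips to +; running = +1836.9362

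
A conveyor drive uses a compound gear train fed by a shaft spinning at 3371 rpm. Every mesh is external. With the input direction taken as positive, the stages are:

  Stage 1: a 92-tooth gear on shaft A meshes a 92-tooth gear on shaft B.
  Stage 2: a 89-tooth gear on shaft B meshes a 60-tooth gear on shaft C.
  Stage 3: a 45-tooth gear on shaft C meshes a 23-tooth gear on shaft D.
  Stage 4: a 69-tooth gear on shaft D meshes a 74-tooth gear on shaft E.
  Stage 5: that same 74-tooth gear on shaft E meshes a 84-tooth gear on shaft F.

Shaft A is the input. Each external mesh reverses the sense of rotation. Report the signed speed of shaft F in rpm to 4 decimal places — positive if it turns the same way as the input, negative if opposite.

-8036.2232 rpm (opposite to input, |ω| = 8036.2232 rpm)

Stage 1 [92T→92T]: ω = 3371.0000×92/92 = 3371.0000 rpm, dir flips to −; running = −3371.0000
Stage 2 [89T→60T]: ω = 3371.0000×89/60 = 5000.3167 rpm, dir flips to +; running = +5000.3167
Stage 3 [45T→23T]: ω = 5000.3167×45/23 = 9783.2283 rpm, dir flips to −; running = −9783.2283
Stage 4 [69T→74T]: ω = 9783.2283×69/74 = 9122.1993 rpm, dir flips to +; running = +9122.1993
Stage 5 [74T→84T]: ω = 9122.1993×74/84 = 8036.2232 rpm, dir flips to −; running = −8036.2232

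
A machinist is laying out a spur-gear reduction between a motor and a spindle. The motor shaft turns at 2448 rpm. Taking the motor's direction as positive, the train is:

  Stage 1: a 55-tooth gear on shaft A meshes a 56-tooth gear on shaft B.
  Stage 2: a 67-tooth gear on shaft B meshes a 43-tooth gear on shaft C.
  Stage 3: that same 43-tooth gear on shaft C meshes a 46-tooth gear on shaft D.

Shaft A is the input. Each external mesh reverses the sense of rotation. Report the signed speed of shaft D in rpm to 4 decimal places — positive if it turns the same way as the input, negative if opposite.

Stage 1 [55T→56T]: ω = 2448.0000×55/56 = 2404.2857 rpm, dir flips to −; running = −2404.2857
Stage 2 [67T→43T]: ω = 2404.2857×67/43 = 3746.2126 rpm, dir flips to +; running = +3746.2126
Stage 3 [43T→46T]: ω = 3746.2126×43/46 = 3501.8944 rpm, dir flips to −; running = −3501.8944

-3501.8944 rpm (opposite to input, |ω| = 3501.8944 rpm)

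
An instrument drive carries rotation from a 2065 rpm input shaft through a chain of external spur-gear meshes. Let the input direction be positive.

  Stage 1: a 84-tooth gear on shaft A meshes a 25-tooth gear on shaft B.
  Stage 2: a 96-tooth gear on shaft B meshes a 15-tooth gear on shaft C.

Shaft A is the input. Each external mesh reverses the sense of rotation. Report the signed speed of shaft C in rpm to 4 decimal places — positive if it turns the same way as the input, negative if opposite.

Stage 1 [84T→25T]: ω = 2065.0000×84/25 = 6938.4000 rpm, dir flips to −; running = −6938.4000
Stage 2 [96T→15T]: ω = 6938.4000×96/15 = 44405.7600 rpm, dir flips to +; running = +44405.7600

+44405.7600 rpm (same as input, |ω| = 44405.7600 rpm)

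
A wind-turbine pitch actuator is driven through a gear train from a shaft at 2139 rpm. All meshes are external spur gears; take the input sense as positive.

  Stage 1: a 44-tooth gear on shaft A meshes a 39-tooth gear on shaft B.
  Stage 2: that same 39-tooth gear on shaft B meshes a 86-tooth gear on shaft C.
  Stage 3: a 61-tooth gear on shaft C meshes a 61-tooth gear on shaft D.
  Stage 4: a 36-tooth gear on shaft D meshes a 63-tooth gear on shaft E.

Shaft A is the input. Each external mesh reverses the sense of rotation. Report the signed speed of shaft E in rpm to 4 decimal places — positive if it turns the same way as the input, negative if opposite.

Stage 1 [44T→39T]: ω = 2139.0000×44/39 = 2413.2308 rpm, dir flips to −; running = −2413.2308
Stage 2 [39T→86T]: ω = 2413.2308×39/86 = 1094.3721 rpm, dir flips to +; running = +1094.3721
Stage 3 [61T→61T]: ω = 1094.3721×61/61 = 1094.3721 rpm, dir flips to −; running = −1094.3721
Stage 4 [36T→63T]: ω = 1094.3721×36/63 = 625.3555 rpm, dir flips to +; running = +625.3555

+625.3555 rpm (same as input, |ω| = 625.3555 rpm)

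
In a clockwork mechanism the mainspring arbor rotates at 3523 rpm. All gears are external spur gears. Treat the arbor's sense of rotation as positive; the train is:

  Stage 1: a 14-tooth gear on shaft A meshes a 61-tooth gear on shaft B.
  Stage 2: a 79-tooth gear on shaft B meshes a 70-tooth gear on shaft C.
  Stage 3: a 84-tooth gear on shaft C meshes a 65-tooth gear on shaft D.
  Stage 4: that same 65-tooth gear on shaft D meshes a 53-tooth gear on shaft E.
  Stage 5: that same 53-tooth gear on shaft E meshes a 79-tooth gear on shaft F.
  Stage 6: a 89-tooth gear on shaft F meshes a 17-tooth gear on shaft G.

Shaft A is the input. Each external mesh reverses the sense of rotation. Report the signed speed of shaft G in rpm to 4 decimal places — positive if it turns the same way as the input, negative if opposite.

+5079.6428 rpm (same as input, |ω| = 5079.6428 rpm)

Stage 1 [14T→61T]: ω = 3523.0000×14/61 = 808.5574 rpm, dir flips to −; running = −808.5574
Stage 2 [79T→70T]: ω = 808.5574×79/70 = 912.5148 rpm, dir flips to +; running = +912.5148
Stage 3 [84T→65T]: ω = 912.5148×84/65 = 1179.2498 rpm, dir flips to −; running = −1179.2498
Stage 4 [65T→53T]: ω = 1179.2498×65/53 = 1446.2498 rpm, dir flips to +; running = +1446.2498
Stage 5 [53T→79T]: ω = 1446.2498×53/79 = 970.2689 rpm, dir flips to −; running = −970.2689
Stage 6 [89T→17T]: ω = 970.2689×89/17 = 5079.6428 rpm, dir flips to +; running = +5079.6428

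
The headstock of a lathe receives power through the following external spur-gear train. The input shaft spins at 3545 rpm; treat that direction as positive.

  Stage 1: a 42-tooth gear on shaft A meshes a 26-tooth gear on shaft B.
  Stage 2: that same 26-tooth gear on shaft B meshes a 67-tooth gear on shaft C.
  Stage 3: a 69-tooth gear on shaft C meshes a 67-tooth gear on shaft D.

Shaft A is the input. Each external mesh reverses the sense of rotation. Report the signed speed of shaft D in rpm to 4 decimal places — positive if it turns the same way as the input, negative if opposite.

-2288.5743 rpm (opposite to input, |ω| = 2288.5743 rpm)

Stage 1 [42T→26T]: ω = 3545.0000×42/26 = 5726.5385 rpm, dir flips to −; running = −5726.5385
Stage 2 [26T→67T]: ω = 5726.5385×26/67 = 2222.2388 rpm, dir flips to +; running = +2222.2388
Stage 3 [69T→67T]: ω = 2222.2388×69/67 = 2288.5743 rpm, dir flips to −; running = −2288.5743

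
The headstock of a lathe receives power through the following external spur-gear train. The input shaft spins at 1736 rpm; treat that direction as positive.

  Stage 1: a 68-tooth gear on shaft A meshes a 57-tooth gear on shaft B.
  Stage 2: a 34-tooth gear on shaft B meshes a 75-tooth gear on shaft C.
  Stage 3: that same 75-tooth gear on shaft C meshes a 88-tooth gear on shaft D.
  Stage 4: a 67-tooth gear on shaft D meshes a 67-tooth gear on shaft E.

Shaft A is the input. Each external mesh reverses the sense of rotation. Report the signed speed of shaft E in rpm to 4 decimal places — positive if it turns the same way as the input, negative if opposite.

+800.1659 rpm (same as input, |ω| = 800.1659 rpm)

Stage 1 [68T→57T]: ω = 1736.0000×68/57 = 2071.0175 rpm, dir flips to −; running = −2071.0175
Stage 2 [34T→75T]: ω = 2071.0175×34/75 = 938.8613 rpm, dir flips to +; running = +938.8613
Stage 3 [75T→88T]: ω = 938.8613×75/88 = 800.1659 rpm, dir flips to −; running = −800.1659
Stage 4 [67T→67T]: ω = 800.1659×67/67 = 800.1659 rpm, dir flips to +; running = +800.1659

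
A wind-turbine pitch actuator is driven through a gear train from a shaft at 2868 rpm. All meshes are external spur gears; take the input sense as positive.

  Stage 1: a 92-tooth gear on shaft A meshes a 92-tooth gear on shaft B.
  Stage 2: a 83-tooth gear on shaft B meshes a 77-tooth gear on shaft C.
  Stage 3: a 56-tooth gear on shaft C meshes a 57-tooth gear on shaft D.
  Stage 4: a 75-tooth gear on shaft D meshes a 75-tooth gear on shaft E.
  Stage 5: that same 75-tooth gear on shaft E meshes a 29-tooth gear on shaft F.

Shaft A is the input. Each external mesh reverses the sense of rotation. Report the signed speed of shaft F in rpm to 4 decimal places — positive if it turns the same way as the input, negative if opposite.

-7854.9414 rpm (opposite to input, |ω| = 7854.9414 rpm)

Stage 1 [92T→92T]: ω = 2868.0000×92/92 = 2868.0000 rpm, dir flips to −; running = −2868.0000
Stage 2 [83T→77T]: ω = 2868.0000×83/77 = 3091.4805 rpm, dir flips to +; running = +3091.4805
Stage 3 [56T→57T]: ω = 3091.4805×56/57 = 3037.2440 rpm, dir flips to −; running = −3037.2440
Stage 4 [75T→75T]: ω = 3037.2440×75/75 = 3037.2440 rpm, dir flips to +; running = +3037.2440
Stage 5 [75T→29T]: ω = 3037.2440×75/29 = 7854.9414 rpm, dir flips to −; running = −7854.9414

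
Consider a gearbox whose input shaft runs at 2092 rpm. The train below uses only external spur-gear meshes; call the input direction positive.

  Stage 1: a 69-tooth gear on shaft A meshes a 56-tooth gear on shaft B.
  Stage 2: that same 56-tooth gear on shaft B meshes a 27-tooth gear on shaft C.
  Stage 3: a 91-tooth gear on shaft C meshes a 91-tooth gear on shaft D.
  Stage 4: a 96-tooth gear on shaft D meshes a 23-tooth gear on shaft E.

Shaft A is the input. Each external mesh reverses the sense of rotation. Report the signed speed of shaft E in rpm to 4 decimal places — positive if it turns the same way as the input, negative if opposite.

+22314.6667 rpm (same as input, |ω| = 22314.6667 rpm)

Stage 1 [69T→56T]: ω = 2092.0000×69/56 = 2577.6429 rpm, dir flips to −; running = −2577.6429
Stage 2 [56T→27T]: ω = 2577.6429×56/27 = 5346.2222 rpm, dir flips to +; running = +5346.2222
Stage 3 [91T→91T]: ω = 5346.2222×91/91 = 5346.2222 rpm, dir flips to −; running = −5346.2222
Stage 4 [96T→23T]: ω = 5346.2222×96/23 = 22314.6667 rpm, dir flips to +; running = +22314.6667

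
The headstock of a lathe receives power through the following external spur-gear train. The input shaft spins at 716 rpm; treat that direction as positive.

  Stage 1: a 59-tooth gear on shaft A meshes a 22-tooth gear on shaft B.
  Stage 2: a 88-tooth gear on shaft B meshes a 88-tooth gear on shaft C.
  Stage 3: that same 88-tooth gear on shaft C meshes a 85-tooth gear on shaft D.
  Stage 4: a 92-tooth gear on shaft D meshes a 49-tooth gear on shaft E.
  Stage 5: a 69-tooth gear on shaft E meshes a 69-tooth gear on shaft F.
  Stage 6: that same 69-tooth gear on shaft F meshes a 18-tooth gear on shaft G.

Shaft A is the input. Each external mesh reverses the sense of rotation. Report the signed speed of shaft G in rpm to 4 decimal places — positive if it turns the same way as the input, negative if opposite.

+14307.8518 rpm (same as input, |ω| = 14307.8518 rpm)

Stage 1 [59T→22T]: ω = 716.0000×59/22 = 1920.1818 rpm, dir flips to −; running = −1920.1818
Stage 2 [88T→88T]: ω = 1920.1818×88/88 = 1920.1818 rpm, dir flips to +; running = +1920.1818
Stage 3 [88T→85T]: ω = 1920.1818×88/85 = 1987.9529 rpm, dir flips to −; running = −1987.9529
Stage 4 [92T→49T]: ω = 1987.9529×92/49 = 3732.4831 rpm, dir flips to +; running = +3732.4831
Stage 5 [69T→69T]: ω = 3732.4831×69/69 = 3732.4831 rpm, dir flips to −; running = −3732.4831
Stage 6 [69T→18T]: ω = 3732.4831×69/18 = 14307.8518 rpm, dir flips to +; running = +14307.8518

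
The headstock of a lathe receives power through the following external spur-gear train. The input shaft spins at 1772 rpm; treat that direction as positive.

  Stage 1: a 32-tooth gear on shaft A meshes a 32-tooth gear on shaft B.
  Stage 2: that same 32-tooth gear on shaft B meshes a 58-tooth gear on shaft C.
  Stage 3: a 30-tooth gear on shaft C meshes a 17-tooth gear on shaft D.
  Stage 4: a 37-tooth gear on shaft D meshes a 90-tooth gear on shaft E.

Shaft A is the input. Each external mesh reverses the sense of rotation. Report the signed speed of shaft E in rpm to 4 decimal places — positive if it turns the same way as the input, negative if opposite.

+709.2792 rpm (same as input, |ω| = 709.2792 rpm)

Stage 1 [32T→32T]: ω = 1772.0000×32/32 = 1772.0000 rpm, dir flips to −; running = −1772.0000
Stage 2 [32T→58T]: ω = 1772.0000×32/58 = 977.6552 rpm, dir flips to +; running = +977.6552
Stage 3 [30T→17T]: ω = 977.6552×30/17 = 1725.2738 rpm, dir flips to −; running = −1725.2738
Stage 4 [37T→90T]: ω = 1725.2738×37/90 = 709.2792 rpm, dir flips to +; running = +709.2792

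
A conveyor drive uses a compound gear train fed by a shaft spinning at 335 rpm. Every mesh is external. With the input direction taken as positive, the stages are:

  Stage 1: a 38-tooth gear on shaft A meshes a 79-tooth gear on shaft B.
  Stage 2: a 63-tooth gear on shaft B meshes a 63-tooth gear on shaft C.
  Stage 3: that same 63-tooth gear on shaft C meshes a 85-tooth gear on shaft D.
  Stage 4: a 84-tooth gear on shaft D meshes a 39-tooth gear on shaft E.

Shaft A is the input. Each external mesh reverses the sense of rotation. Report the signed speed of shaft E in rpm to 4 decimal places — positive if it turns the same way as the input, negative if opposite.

Stage 1 [38T→79T]: ω = 335.0000×38/79 = 161.1392 rpm, dir flips to −; running = −161.1392
Stage 2 [63T→63T]: ω = 161.1392×63/63 = 161.1392 rpm, dir flips to +; running = +161.1392
Stage 3 [63T→85T]: ω = 161.1392×63/85 = 119.4326 rpm, dir flips to −; running = −119.4326
Stage 4 [84T→39T]: ω = 119.4326×84/39 = 257.2395 rpm, dir flips to +; running = +257.2395

+257.2395 rpm (same as input, |ω| = 257.2395 rpm)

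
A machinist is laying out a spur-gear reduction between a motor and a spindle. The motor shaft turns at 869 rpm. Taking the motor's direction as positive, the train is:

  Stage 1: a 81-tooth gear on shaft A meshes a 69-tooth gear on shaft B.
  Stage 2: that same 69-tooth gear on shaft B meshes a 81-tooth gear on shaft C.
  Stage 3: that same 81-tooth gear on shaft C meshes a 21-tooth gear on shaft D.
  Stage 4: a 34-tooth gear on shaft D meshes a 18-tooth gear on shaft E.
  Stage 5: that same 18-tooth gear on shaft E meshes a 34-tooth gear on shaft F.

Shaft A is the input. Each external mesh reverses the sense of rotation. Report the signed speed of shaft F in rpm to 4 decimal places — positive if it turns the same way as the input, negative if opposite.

Stage 1 [81T→69T]: ω = 869.0000×81/69 = 1020.1304 rpm, dir flips to −; running = −1020.1304
Stage 2 [69T→81T]: ω = 1020.1304×69/81 = 869.0000 rpm, dir flips to +; running = +869.0000
Stage 3 [81T→21T]: ω = 869.0000×81/21 = 3351.8571 rpm, dir flips to −; running = −3351.8571
Stage 4 [34T→18T]: ω = 3351.8571×34/18 = 6331.2857 rpm, dir flips to +; running = +6331.2857
Stage 5 [18T→34T]: ω = 6331.2857×18/34 = 3351.8571 rpm, dir flips to −; running = −3351.8571

-3351.8571 rpm (opposite to input, |ω| = 3351.8571 rpm)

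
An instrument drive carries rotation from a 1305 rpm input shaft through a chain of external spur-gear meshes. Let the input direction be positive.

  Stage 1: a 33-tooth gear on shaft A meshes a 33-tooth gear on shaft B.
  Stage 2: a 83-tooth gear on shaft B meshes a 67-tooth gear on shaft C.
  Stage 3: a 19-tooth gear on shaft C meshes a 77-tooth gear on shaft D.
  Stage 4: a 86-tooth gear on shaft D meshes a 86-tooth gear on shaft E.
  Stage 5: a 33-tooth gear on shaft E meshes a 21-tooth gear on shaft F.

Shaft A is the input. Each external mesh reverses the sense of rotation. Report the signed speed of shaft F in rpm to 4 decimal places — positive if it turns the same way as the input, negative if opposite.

Stage 1 [33T→33T]: ω = 1305.0000×33/33 = 1305.0000 rpm, dir flips to −; running = −1305.0000
Stage 2 [83T→67T]: ω = 1305.0000×83/67 = 1616.6418 rpm, dir flips to +; running = +1616.6418
Stage 3 [19T→77T]: ω = 1616.6418×19/77 = 398.9116 rpm, dir flips to −; running = −398.9116
Stage 4 [86T→86T]: ω = 398.9116×86/86 = 398.9116 rpm, dir flips to +; running = +398.9116
Stage 5 [33T→21T]: ω = 398.9116×33/21 = 626.8611 rpm, dir flips to −; running = −626.8611

-626.8611 rpm (opposite to input, |ω| = 626.8611 rpm)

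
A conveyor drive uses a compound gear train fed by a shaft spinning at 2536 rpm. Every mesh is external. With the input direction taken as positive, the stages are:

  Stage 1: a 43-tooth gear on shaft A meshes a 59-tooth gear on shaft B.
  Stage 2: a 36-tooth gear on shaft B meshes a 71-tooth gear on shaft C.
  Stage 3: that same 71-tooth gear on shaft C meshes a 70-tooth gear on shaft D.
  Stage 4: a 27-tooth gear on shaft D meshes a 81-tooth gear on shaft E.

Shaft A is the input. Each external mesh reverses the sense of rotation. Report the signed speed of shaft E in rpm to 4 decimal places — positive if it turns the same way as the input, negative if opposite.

+316.8465 rpm (same as input, |ω| = 316.8465 rpm)

Stage 1 [43T→59T]: ω = 2536.0000×43/59 = 1848.2712 rpm, dir flips to −; running = −1848.2712
Stage 2 [36T→71T]: ω = 1848.2712×36/71 = 937.1516 rpm, dir flips to +; running = +937.1516
Stage 3 [71T→70T]: ω = 937.1516×71/70 = 950.5395 rpm, dir flips to −; running = −950.5395
Stage 4 [27T→81T]: ω = 950.5395×27/81 = 316.8465 rpm, dir flips to +; running = +316.8465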